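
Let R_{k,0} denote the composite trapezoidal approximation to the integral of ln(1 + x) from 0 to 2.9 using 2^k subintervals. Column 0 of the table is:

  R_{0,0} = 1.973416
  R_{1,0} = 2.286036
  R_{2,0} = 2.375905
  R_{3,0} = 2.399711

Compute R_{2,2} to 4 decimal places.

R_{1,1} = 2.286036 + (2.286036 − 1.973416)/3 = 2.390243
R_{2,1} = 2.375905 + (2.375905 − 2.286036)/3 = 2.405861
R_{2,2} = 2.405861 + (2.405861 − 2.390243)/15 = 2.406902

2.4069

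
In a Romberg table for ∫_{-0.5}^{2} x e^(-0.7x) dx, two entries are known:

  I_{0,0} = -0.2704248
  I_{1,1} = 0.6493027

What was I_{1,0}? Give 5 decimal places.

0.41937

From I_{1,1} = (4·I_{1,0} − I_{0,0})/3, solve for I_{1,0}:
4·I_{1,0} = 3·0.6493027 + (-0.2704248) = 1.6774833
I_{1,0} = 0.4193708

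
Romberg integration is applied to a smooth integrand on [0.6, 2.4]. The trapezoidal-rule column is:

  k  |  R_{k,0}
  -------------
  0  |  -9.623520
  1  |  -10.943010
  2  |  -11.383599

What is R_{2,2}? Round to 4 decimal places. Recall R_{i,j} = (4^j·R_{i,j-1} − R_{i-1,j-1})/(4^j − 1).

-11.5403

Richardson extrapolation on the trapezoidal column (denominator 4−1=3):
R_{1,1} = -10.943010 + (-10.943010 − (-9.623520))/3 = -11.382840
R_{2,1} = (4·(-11.383599) − (-10.943010)) / 3 = -11.530462
R_{2,2} = -11.530462 + (-11.530462 − (-11.382840))/15 = -11.540303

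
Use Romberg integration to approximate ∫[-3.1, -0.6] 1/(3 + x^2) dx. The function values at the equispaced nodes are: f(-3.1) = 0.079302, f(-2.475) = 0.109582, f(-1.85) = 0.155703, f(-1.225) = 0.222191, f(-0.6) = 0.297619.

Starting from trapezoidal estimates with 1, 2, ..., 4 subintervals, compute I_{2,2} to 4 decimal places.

I_{0,0} (trapezoid, 1 panel, h=2.5000): 0.471151
I_{1,0} (trapezoid, 2 panels, h=1.2500): 0.430204
I_{2,0} (trapezoid, 4 panels, h=0.6250): 0.422460
I_{1,1} = 0.430204 + (0.430204 − 0.471151)/3 = 0.416555
I_{2,1} = 0.422460 + (0.422460 − 0.430204)/3 = 0.419879
I_{2,2} = 0.419879 + (0.419879 − 0.416555)/15 = 0.420101

0.4201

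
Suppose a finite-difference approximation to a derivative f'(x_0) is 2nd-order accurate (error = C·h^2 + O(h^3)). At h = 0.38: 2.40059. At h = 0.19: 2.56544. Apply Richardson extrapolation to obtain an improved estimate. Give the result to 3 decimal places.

The leading error scales as h^2; refining by a factor of 2 reduces it by 2^2 = 4.
Extrapolated value = (4·A(h/2) − A(h)) / (4 − 1)
= (4·2.56544 − 2.40059) / 3
= 7.86117 / 3 = 2.62039

2.620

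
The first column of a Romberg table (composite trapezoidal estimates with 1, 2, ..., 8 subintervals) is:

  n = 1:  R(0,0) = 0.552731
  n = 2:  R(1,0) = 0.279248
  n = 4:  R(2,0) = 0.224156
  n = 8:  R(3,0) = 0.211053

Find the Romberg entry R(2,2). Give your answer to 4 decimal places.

Richardson extrapolation on the trapezoidal column (denominator 4−1=3):
R(1,1) = (4·0.279248 − 0.552731) / 3 = 0.188087
R(2,1) = 0.224156 + (0.224156 − 0.279248)/3 = 0.205792
R(2,2) = (16·0.205792 − 0.188087) / 15 = 0.206972

0.2070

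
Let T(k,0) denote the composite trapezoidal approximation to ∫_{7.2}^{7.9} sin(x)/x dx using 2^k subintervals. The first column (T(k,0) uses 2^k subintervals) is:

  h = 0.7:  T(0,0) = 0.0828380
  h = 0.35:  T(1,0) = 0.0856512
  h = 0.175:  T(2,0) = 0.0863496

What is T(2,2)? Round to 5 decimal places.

0.08658

T(1,1) = 0.0856512 + (0.0856512 − 0.0828380)/3 = 0.0865889
T(2,1) = (4·0.0863496 − 0.0856512) / 3 = 0.0865824
T(2,2) = (16·0.0865824 − 0.0865889) / 15 = 0.0865820
(Column j=1 coincides with Simpson's rule on the same nodes.)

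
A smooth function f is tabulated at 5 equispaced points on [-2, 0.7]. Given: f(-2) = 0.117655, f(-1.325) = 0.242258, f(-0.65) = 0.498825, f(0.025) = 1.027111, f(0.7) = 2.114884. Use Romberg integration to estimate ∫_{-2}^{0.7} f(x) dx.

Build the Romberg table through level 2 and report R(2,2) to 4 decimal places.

R(0,0) (trapezoid, 1 panel, h=2.7000): 3.013928
R(1,0) (trapezoid, 2 panels, h=1.3500): 2.180378
R(2,0) (trapezoid, 4 panels, h=0.6750): 1.947013
R(1,1) = 2.180378 + (2.180378 − 3.013928)/3 = 1.902528
R(2,1) = 1.947013 + (1.947013 − 2.180378)/3 = 1.869225
R(2,2) = 1.869225 + (1.869225 − 1.902528)/15 = 1.867005

1.8670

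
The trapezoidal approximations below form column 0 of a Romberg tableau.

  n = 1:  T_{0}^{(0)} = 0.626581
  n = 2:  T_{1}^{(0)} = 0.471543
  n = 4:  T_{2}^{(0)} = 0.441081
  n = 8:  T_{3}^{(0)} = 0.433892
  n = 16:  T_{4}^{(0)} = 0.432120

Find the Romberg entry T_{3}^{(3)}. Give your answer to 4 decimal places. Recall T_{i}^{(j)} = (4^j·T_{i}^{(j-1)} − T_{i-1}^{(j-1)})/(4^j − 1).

Richardson extrapolation on the trapezoidal column (denominator 4−1=3):
T_{1}^{(1)} = (4·0.471543 − 0.626581) / 3 = 0.419864
T_{2}^{(1)} = 0.441081 + (0.441081 − 0.471543)/3 = 0.430927
T_{3}^{(1)} = (4·0.433892 − 0.441081) / 3 = 0.431496
T_{2}^{(2)} = 0.430927 + (0.430927 − 0.419864)/15 = 0.431665
T_{3}^{(2)} = (16·0.431496 − 0.430927) / 15 = 0.431534
T_{3}^{(3)} = (64·0.431534 − 0.431665) / 63 = 0.431532

0.4315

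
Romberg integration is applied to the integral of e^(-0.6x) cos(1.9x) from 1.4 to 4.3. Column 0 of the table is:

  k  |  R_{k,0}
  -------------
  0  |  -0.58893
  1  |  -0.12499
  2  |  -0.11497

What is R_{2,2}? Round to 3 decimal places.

-0.121

Richardson extrapolation on the trapezoidal column (denominator 4−1=3):
R_{1,1} = (4·(-0.12499) − (-0.58893)) / 3 = 0.02966
R_{2,1} = -0.11497 + (-0.11497 − (-0.12499))/3 = -0.11163
R_{2,2} = -0.11163 + (-0.11163 − 0.02966)/15 = -0.12105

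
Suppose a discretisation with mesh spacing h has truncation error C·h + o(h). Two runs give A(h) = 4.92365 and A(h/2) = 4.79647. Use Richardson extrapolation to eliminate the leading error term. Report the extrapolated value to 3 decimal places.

4.669

The leading error scales as h; refining by a factor of 2 reduces it by 2^1 = 2.
Extrapolated value = (2·A(h/2) − A(h)) / (2 − 1)
= (2·4.79647 − 4.92365) / 1
= 4.66929 / 1 = 4.66929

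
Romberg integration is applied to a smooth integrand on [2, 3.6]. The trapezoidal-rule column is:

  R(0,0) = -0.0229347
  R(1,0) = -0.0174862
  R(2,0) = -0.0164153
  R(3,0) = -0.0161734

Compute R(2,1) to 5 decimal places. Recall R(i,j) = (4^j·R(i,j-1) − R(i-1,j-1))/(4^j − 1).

R(2,1) = (4·(-0.0164153) − (-0.0174862)) / 3 = -0.0160583

-0.01606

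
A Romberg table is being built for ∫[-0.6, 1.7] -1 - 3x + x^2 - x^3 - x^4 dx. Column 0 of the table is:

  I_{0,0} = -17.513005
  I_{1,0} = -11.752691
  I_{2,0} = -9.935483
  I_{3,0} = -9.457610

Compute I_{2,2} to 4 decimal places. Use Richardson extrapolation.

-9.2962

Richardson extrapolation on the trapezoidal column (denominator 4−1=3):
I_{1,1} = -11.752691 + (-11.752691 − (-17.513005))/3 = -9.832586
I_{2,1} = -9.935483 + (-9.935483 − (-11.752691))/3 = -9.329747
I_{2,2} = -9.329747 + (-9.329747 − (-9.832586))/15 = -9.296224
(Column j=1 coincides with Simpson's rule on the same nodes.)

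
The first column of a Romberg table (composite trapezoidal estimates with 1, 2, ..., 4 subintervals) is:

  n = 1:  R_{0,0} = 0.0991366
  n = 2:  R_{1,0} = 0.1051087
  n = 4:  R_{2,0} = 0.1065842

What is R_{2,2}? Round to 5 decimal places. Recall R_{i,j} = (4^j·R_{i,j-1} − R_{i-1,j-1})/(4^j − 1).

0.10707

Richardson extrapolation on the trapezoidal column (denominator 4−1=3):
R_{1,1} = (4·0.1051087 − 0.0991366) / 3 = 0.1070994
R_{2,1} = (4·0.1065842 − 0.1051087) / 3 = 0.1070760
R_{2,2} = (16·0.1070760 − 0.1070994) / 15 = 0.1070744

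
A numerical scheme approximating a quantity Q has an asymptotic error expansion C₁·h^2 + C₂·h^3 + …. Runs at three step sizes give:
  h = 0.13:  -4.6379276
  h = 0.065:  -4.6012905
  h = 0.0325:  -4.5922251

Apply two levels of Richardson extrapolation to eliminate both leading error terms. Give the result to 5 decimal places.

-4.58922

First eliminate the h^2 term (factor 2^2 = 4):
  B₁ = (4·(-4.6012905) − (-4.6379276))/3 = -4.5890781
  B₂ = (4·(-4.5922251) − (-4.6012905))/3 = -4.5892033
Then eliminate the h^3 term (factor 2^3 = 8):
  (8·(-4.5892033) − (-4.5890781))/7 = -4.5892212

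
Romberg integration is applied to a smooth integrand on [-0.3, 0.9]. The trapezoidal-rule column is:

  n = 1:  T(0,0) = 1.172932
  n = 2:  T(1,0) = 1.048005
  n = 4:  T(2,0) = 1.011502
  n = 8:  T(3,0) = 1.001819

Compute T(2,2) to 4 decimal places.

0.9989

Richardson extrapolation on the trapezoidal column (denominator 4−1=3):
T(1,1) = (4·1.048005 − 1.172932) / 3 = 1.006363
T(2,1) = 1.011502 + (1.011502 − 1.048005)/3 = 0.999334
T(2,2) = (16·0.999334 − 1.006363) / 15 = 0.998865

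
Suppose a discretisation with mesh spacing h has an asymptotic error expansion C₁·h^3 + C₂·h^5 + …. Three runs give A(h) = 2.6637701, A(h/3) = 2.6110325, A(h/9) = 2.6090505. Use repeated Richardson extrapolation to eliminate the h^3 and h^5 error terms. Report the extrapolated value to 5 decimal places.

First eliminate the h^3 term (factor 3^3 = 27):
  B₁ = (27·2.6110325 − 2.6637701)/26 = 2.6090041
  B₂ = (27·2.6090505 − 2.6110325)/26 = 2.6089743
Then eliminate the h^5 term (factor 3^5 = 243):
  (243·2.6089743 − 2.6090041)/242 = 2.6089742

2.60897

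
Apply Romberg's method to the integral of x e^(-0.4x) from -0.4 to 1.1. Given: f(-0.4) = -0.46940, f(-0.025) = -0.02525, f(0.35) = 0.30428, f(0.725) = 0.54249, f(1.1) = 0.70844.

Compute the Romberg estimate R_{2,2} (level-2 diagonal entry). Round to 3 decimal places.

0.365

R_{0,0} (trapezoid, 1 panel, h=1.5000): 0.17928
R_{1,0} (trapezoid, 2 panels, h=0.7500): 0.31785
R_{2,0} (trapezoid, 4 panels, h=0.3750): 0.35289
R_{1,1} = 0.31785 + (0.31785 − 0.17928)/3 = 0.36404
R_{2,1} = 0.35289 + (0.35289 − 0.31785)/3 = 0.36457
R_{2,2} = 0.36457 + (0.36457 − 0.36404)/15 = 0.36461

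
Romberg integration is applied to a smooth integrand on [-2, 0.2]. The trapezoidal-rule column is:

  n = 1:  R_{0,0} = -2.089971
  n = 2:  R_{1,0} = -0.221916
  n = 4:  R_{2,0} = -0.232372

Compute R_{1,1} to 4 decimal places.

0.4008

R_{1,1} = -0.221916 + (-0.221916 − (-2.089971))/3 = 0.400769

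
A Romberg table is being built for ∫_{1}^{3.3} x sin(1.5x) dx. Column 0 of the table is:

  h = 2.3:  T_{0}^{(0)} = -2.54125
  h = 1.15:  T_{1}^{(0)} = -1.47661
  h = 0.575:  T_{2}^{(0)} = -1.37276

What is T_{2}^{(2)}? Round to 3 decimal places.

-1.353

T_{1}^{(1)} = (4·(-1.47661) − (-2.54125)) / 3 = -1.12173
T_{2}^{(1)} = (4·(-1.37276) − (-1.47661)) / 3 = -1.33814
T_{2}^{(2)} = (16·(-1.33814) − (-1.12173)) / 15 = -1.35257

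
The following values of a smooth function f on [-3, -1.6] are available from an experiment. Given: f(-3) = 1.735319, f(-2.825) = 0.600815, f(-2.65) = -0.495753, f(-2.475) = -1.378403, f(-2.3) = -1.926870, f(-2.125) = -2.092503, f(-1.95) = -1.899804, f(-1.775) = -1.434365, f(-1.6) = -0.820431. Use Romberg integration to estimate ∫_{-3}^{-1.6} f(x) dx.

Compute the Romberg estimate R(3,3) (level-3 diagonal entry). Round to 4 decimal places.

-1.4550

R(0,0) (trapezoid, 1 panel, h=1.4000): 0.640422
R(1,0) (trapezoid, 2 panels, h=0.7000): -1.028598
R(2,0) (trapezoid, 4 panels, h=0.3500): -1.352744
R(3,0) (trapezoid, 8 panels, h=0.1750): -1.429652
R(1,1) = -1.028598 + (-1.028598 − 0.640422)/3 = -1.584938
R(2,1) = -1.352744 + (-1.352744 − (-1.028598))/3 = -1.460793
R(3,1) = -1.429652 + (-1.429652 − (-1.352744))/3 = -1.455288
R(2,2) = -1.460793 + (-1.460793 − (-1.584938))/15 = -1.452517
R(3,2) = -1.455288 + (-1.455288 − (-1.460793))/15 = -1.454921
R(3,3) = -1.454921 + (-1.454921 − (-1.452517))/63 = -1.454959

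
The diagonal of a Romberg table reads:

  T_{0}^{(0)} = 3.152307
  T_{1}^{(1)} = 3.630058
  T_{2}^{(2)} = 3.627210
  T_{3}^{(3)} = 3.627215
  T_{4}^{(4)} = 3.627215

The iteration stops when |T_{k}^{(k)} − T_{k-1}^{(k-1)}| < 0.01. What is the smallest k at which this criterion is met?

k = 2

|T_{1}^{(1)} − T_{0}^{(0)}| = 0.477751 ≥ 0.01
|T_{2}^{(2)} − T_{1}^{(1)}| = 0.002848 < 0.01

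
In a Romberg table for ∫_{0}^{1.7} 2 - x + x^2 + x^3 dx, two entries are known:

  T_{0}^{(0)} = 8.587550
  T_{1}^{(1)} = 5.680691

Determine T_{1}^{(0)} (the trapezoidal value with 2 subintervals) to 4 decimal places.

6.4074

From T_{1}^{(1)} = (4·T_{1}^{(0)} − T_{0}^{(0)})/3, solve for T_{1}^{(0)}:
4·T_{1}^{(0)} = 3·5.680691 + 8.587550 = 25.629623
T_{1}^{(0)} = 6.407406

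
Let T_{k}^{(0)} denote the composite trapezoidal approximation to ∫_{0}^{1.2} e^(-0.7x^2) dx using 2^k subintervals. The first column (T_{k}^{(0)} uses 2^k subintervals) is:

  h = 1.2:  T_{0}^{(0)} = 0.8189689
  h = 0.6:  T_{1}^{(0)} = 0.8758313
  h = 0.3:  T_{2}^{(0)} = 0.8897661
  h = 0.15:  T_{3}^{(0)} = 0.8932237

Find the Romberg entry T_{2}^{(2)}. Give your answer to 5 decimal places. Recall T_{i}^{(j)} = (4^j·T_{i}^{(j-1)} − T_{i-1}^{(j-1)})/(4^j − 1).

T_{1}^{(1)} = 0.8758313 + (0.8758313 − 0.8189689)/3 = 0.8947854
T_{2}^{(1)} = 0.8897661 + (0.8897661 − 0.8758313)/3 = 0.8944110
T_{2}^{(2)} = (16·0.8944110 − 0.8947854) / 15 = 0.8943860

0.89439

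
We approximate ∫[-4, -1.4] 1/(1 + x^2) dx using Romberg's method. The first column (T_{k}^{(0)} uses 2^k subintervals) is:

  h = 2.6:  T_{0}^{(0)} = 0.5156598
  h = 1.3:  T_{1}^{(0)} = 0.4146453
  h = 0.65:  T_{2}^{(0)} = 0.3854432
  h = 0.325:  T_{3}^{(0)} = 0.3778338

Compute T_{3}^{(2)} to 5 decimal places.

0.37527

T_{2}^{(1)} = 0.3854432 + (0.3854432 − 0.4146453)/3 = 0.3757092
T_{3}^{(1)} = 0.3778338 + (0.3778338 − 0.3854432)/3 = 0.3752973
T_{3}^{(2)} = (16·0.3752973 − 0.3757092) / 15 = 0.3752698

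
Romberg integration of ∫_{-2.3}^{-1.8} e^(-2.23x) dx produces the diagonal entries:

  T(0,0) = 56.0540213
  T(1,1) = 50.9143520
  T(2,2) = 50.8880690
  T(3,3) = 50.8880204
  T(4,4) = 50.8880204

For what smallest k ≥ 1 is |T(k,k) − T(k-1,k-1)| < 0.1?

|T(1,1) − T(0,0)| = 5.1396693 ≥ 0.1
|T(2,2) − T(1,1)| = 0.0262830 < 0.1

k = 2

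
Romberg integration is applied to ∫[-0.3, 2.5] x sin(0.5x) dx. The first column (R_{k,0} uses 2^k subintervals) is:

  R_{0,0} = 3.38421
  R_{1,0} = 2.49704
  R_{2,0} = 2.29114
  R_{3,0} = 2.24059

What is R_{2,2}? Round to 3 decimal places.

2.224

Richardson extrapolation on the trapezoidal column (denominator 4−1=3):
R_{1,1} = (4·2.49704 − 3.38421) / 3 = 2.20132
R_{2,1} = 2.29114 + (2.29114 − 2.49704)/3 = 2.22251
R_{2,2} = 2.22251 + (2.22251 − 2.20132)/15 = 2.22392
(Column j=1 coincides with Simpson's rule on the same nodes.)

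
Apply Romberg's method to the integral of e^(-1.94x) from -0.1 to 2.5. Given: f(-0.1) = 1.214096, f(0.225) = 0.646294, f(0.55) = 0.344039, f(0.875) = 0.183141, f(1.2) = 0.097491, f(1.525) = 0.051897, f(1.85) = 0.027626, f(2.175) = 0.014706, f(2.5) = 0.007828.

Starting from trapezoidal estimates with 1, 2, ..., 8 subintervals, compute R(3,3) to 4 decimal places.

0.6218

R(0,0) (trapezoid, 1 panel, h=2.6000): 1.588501
R(1,0) (trapezoid, 2 panels, h=1.3000): 0.920989
R(2,0) (trapezoid, 4 panels, h=0.6500): 0.702077
R(3,0) (trapezoid, 8 panels, h=0.3250): 0.642251
R(1,1) = 0.920989 + (0.920989 − 1.588501)/3 = 0.698485
R(2,1) = 0.702077 + (0.702077 − 0.920989)/3 = 0.629106
R(3,1) = 0.642251 + (0.642251 − 0.702077)/3 = 0.622309
R(2,2) = 0.629106 + (0.629106 − 0.698485)/15 = 0.624481
R(3,2) = 0.622309 + (0.622309 − 0.629106)/15 = 0.621856
R(3,3) = 0.621856 + (0.621856 − 0.624481)/63 = 0.621814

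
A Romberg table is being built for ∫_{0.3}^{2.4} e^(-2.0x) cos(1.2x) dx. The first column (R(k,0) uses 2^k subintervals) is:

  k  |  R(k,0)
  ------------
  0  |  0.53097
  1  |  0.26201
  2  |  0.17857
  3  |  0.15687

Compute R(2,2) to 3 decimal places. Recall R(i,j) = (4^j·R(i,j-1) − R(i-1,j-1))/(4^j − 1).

0.149

R(1,1) = (4·0.26201 − 0.53097) / 3 = 0.17236
R(2,1) = (4·0.17857 − 0.26201) / 3 = 0.15076
R(2,2) = (16·0.15076 − 0.17236) / 15 = 0.14932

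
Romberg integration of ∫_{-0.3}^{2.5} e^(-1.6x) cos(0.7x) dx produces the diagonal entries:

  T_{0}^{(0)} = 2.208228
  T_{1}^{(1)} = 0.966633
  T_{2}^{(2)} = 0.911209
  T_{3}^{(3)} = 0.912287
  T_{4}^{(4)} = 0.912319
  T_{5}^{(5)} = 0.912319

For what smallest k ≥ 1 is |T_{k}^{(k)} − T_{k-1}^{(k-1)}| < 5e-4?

k = 4

|T_{1}^{(1)} − T_{0}^{(0)}| = 1.241595 ≥ 5e-4
|T_{2}^{(2)} − T_{1}^{(1)}| = 0.055424 ≥ 5e-4
|T_{3}^{(3)} − T_{2}^{(2)}| = 0.001078 ≥ 5e-4
|T_{4}^{(4)} − T_{3}^{(3)}| = 0.000032 < 5e-4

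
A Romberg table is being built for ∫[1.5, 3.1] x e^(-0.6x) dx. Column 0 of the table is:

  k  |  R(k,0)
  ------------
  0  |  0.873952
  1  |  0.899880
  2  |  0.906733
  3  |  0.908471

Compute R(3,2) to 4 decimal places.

0.9091

Richardson extrapolation on the trapezoidal column (denominator 4−1=3):
R(2,1) = 0.906733 + (0.906733 − 0.899880)/3 = 0.909017
R(3,1) = 0.908471 + (0.908471 − 0.906733)/3 = 0.909050
R(3,2) = (16·0.909050 − 0.909017) / 15 = 0.909052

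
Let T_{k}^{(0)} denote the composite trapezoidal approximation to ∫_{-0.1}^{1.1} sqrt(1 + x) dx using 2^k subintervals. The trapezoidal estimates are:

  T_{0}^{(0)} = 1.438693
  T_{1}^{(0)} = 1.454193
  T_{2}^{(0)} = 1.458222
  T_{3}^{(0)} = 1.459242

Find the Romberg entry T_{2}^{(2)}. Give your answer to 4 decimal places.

1.4596

T_{1}^{(1)} = 1.454193 + (1.454193 − 1.438693)/3 = 1.459360
T_{2}^{(1)} = (4·1.458222 − 1.454193) / 3 = 1.459565
T_{2}^{(2)} = (16·1.459565 − 1.459360) / 15 = 1.459579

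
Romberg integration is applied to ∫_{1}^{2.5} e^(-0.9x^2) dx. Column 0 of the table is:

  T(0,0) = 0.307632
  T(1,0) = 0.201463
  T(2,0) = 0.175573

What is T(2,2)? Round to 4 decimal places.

Richardson extrapolation on the trapezoidal column (denominator 4−1=3):
T(1,1) = 0.201463 + (0.201463 − 0.307632)/3 = 0.166073
T(2,1) = (4·0.175573 − 0.201463) / 3 = 0.166943
T(2,2) = (16·0.166943 − 0.166073) / 15 = 0.167001

0.1670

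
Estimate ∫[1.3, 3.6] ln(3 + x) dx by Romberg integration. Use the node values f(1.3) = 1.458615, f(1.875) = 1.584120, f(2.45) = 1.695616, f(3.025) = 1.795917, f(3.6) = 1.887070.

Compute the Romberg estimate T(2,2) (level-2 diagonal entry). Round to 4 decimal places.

T(0,0) (trapezoid, 1 panel, h=2.3000): 3.847538
T(1,0) (trapezoid, 2 panels, h=1.1500): 3.873727
T(2,0) (trapezoid, 4 panels, h=0.5750): 3.880385
T(1,1) = 3.873727 + (3.873727 − 3.847538)/3 = 3.882457
T(2,1) = 3.880385 + (3.880385 − 3.873727)/3 = 3.882604
T(2,2) = 3.882604 + (3.882604 − 3.882457)/15 = 3.882614

3.8826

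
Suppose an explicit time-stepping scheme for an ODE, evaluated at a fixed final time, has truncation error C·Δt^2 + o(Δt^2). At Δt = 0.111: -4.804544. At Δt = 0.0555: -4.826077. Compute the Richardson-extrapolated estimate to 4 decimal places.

Extrapolated value = (4·A(Δt/2) − A(Δt)) / (4 − 1)
= (4·(-4.826077) − (-4.804544)) / 3
= -14.499764 / 3 = -4.833255

-4.8333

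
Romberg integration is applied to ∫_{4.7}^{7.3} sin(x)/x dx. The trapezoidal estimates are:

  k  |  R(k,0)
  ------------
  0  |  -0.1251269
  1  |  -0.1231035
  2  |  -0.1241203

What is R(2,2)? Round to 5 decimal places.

R(1,1) = -0.1231035 + (-0.1231035 − (-0.1251269))/3 = -0.1224290
R(2,1) = -0.1241203 + (-0.1241203 − (-0.1231035))/3 = -0.1244592
R(2,2) = (16·(-0.1244592) − (-0.1224290)) / 15 = -0.1245945

-0.12459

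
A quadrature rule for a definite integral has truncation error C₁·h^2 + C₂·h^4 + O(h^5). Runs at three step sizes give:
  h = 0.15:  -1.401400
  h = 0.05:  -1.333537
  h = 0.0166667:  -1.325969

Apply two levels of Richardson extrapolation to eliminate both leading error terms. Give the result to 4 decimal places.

First eliminate the h^2 term (factor 3^2 = 9):
  B₁ = (9·(-1.333537) − (-1.401400))/8 = -1.325054
  B₂ = (9·(-1.325969) − (-1.333537))/8 = -1.325023
Then eliminate the h^4 term (factor 3^4 = 81):
  (81·(-1.325023) − (-1.325054))/80 = -1.325023

-1.3250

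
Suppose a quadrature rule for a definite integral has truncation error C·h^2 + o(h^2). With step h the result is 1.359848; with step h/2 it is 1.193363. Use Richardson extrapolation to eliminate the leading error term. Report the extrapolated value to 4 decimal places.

Extrapolated value = (4·A(h/2) − A(h)) / (4 − 1)
= (4·1.193363 − 1.359848) / 3
= 3.413604 / 3 = 1.137868

1.1379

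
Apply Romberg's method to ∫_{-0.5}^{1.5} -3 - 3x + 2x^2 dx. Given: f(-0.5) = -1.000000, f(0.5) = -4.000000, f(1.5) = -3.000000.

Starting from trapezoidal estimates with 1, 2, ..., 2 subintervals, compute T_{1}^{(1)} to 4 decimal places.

-6.6667

T_{0}^{(0)} (trapezoid, 1 panel, h=2.0000): -4.000000
T_{1}^{(0)} (trapezoid, 2 panels, h=1.0000): -6.000000
T_{1}^{(1)} = -6.000000 + (-6.000000 − (-4.000000))/3 = -6.666667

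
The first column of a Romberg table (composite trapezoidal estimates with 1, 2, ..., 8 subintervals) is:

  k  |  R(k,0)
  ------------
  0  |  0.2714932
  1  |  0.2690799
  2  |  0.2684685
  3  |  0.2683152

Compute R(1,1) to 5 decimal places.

0.26828

Richardson extrapolation on the trapezoidal column (denominator 4−1=3):
R(1,1) = (4·0.2690799 − 0.2714932) / 3 = 0.2682755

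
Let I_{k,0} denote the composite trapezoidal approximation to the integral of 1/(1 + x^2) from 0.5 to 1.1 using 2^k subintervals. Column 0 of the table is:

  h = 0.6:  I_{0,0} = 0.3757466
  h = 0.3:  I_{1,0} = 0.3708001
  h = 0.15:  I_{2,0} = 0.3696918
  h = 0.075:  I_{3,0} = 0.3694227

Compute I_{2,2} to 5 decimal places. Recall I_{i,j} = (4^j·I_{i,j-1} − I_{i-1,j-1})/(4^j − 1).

Richardson extrapolation on the trapezoidal column (denominator 4−1=3):
I_{1,1} = (4·0.3708001 − 0.3757466) / 3 = 0.3691513
I_{2,1} = (4·0.3696918 − 0.3708001) / 3 = 0.3693224
I_{2,2} = 0.3693224 + (0.3693224 − 0.3691513)/15 = 0.3693338

0.36933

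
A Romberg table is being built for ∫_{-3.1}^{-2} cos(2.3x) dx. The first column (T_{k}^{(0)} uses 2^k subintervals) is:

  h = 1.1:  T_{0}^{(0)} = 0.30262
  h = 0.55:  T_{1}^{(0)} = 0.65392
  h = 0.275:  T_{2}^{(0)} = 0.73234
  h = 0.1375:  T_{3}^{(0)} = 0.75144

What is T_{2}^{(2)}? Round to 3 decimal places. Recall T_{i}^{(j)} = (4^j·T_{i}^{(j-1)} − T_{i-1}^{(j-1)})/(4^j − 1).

0.758

T_{1}^{(1)} = 0.65392 + (0.65392 − 0.30262)/3 = 0.77102
T_{2}^{(1)} = 0.73234 + (0.73234 − 0.65392)/3 = 0.75848
T_{2}^{(2)} = (16·0.75848 − 0.77102) / 15 = 0.75764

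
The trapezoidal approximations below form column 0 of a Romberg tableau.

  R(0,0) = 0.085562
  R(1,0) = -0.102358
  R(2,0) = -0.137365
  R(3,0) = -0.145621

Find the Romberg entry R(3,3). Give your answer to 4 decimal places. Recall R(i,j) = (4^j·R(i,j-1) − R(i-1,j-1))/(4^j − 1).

-0.1483

Richardson extrapolation on the trapezoidal column (denominator 4−1=3):
R(1,1) = (4·(-0.102358) − 0.085562) / 3 = -0.164998
R(2,1) = (4·(-0.137365) − (-0.102358)) / 3 = -0.149034
R(3,1) = (4·(-0.145621) − (-0.137365)) / 3 = -0.148373
R(2,2) = -0.149034 + (-0.149034 − (-0.164998))/15 = -0.147970
R(3,2) = -0.148373 + (-0.148373 − (-0.149034))/15 = -0.148329
R(3,3) = (64·(-0.148329) − (-0.147970)) / 63 = -0.148335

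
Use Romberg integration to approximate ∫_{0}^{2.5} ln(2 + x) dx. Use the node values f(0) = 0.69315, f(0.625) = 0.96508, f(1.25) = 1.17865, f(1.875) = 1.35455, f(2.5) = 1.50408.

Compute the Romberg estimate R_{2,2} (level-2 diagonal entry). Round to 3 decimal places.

R_{0,0} (trapezoid, 1 panel, h=2.5000): 2.74654
R_{1,0} (trapezoid, 2 panels, h=1.2500): 2.84658
R_{2,0} (trapezoid, 4 panels, h=0.6250): 2.87306
R_{1,1} = 2.84658 + (2.84658 − 2.74654)/3 = 2.87993
R_{2,1} = 2.87306 + (2.87306 − 2.84658)/3 = 2.88189
R_{2,2} = 2.88189 + (2.88189 − 2.87993)/15 = 2.88202

2.882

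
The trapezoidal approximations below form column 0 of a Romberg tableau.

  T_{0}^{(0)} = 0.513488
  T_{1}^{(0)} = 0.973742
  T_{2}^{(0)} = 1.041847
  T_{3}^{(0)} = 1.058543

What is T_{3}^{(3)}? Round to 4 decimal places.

T_{1}^{(1)} = (4·0.973742 − 0.513488) / 3 = 1.127160
T_{2}^{(1)} = 1.041847 + (1.041847 − 0.973742)/3 = 1.064549
T_{3}^{(1)} = (4·1.058543 − 1.041847) / 3 = 1.064108
T_{2}^{(2)} = (16·1.064549 − 1.127160) / 15 = 1.060375
T_{3}^{(2)} = 1.064108 + (1.064108 − 1.064549)/15 = 1.064079
T_{3}^{(3)} = 1.064079 + (1.064079 − 1.060375)/63 = 1.064138

1.0641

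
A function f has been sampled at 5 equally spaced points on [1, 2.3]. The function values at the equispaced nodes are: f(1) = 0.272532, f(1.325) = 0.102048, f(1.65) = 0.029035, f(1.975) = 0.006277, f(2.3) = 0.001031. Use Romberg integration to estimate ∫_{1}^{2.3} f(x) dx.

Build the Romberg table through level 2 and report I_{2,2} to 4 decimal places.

0.0828

I_{0,0} (trapezoid, 1 panel, h=1.3000): 0.177816
I_{1,0} (trapezoid, 2 panels, h=0.6500): 0.107781
I_{2,0} (trapezoid, 4 panels, h=0.3250): 0.089096
I_{1,1} = 0.107781 + (0.107781 − 0.177816)/3 = 0.084436
I_{2,1} = 0.089096 + (0.089096 − 0.107781)/3 = 0.082868
I_{2,2} = 0.082868 + (0.082868 − 0.084436)/15 = 0.082763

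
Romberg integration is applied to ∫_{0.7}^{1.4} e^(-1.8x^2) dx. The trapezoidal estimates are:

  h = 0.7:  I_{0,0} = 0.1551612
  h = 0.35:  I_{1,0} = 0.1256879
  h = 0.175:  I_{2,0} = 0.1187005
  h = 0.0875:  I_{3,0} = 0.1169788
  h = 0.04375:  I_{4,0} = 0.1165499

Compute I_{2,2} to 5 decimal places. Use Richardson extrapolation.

0.11641

Richardson extrapolation on the trapezoidal column (denominator 4−1=3):
I_{1,1} = (4·0.1256879 − 0.1551612) / 3 = 0.1158635
I_{2,1} = 0.1187005 + (0.1187005 − 0.1256879)/3 = 0.1163714
I_{2,2} = (16·0.1163714 − 0.1158635) / 15 = 0.1164053
(Column j=1 coincides with Simpson's rule on the same nodes.)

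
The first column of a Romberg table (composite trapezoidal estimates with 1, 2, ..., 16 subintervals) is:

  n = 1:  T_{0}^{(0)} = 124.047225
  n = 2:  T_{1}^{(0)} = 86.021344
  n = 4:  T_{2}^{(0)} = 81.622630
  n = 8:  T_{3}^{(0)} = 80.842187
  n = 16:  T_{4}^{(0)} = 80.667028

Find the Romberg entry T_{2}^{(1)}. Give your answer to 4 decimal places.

80.1564

Richardson extrapolation on the trapezoidal column (denominator 4−1=3):
T_{2}^{(1)} = 81.622630 + (81.622630 − 86.021344)/3 = 80.156392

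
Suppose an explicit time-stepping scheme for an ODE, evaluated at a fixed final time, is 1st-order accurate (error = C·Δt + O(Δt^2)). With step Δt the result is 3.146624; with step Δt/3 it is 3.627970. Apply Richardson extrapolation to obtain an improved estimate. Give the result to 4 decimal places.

Extrapolated value = (3·A(Δt/3) − A(Δt)) / (3 − 1)
= (3·3.627970 − 3.146624) / 2
= 7.737286 / 2 = 3.868643

3.8686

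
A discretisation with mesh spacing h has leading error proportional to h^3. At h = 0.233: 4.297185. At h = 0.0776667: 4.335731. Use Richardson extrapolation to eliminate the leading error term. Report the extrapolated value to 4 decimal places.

4.3372

The leading error scales as h^3; refining by a factor of 3 reduces it by 3^3 = 27.
Extrapolated value = (27·A(h/3) − A(h)) / (27 − 1)
= (27·4.335731 − 4.297185) / 26
= 112.767552 / 26 = 4.337214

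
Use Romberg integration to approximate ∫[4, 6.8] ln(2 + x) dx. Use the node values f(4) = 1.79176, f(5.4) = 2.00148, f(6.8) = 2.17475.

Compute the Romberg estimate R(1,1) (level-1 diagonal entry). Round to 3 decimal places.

R(0,0) (trapezoid, 1 panel, h=2.8000): 5.55311
R(1,0) (trapezoid, 2 panels, h=1.4000): 5.57863
R(1,1) = 5.57863 + (5.57863 − 5.55311)/3 = 5.58714

5.587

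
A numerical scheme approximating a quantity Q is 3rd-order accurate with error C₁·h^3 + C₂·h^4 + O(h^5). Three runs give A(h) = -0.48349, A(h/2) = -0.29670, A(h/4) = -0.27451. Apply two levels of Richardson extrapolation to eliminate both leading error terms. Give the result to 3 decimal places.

-0.271

First eliminate the h^3 term (factor 2^3 = 8):
  B₁ = (8·(-0.29670) − (-0.48349))/7 = -0.27002
  B₂ = (8·(-0.27451) − (-0.29670))/7 = -0.27134
Then eliminate the h^4 term (factor 2^4 = 16):
  (16·(-0.27134) − (-0.27002))/15 = -0.27143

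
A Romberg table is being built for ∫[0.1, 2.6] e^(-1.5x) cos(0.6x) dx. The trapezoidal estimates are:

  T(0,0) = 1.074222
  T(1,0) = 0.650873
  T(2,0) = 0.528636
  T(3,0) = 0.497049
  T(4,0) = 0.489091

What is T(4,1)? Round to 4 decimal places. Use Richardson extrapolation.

0.4864

Richardson extrapolation on the trapezoidal column (denominator 4−1=3):
T(4,1) = 0.489091 + (0.489091 − 0.497049)/3 = 0.486438
(Column j=1 coincides with Simpson's rule on the same nodes.)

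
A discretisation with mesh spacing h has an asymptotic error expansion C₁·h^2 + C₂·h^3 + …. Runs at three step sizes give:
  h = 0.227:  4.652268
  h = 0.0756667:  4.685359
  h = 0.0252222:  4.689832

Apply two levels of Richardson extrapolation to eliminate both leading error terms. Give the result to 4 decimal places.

First eliminate the h^2 term (factor 3^2 = 9):
  B₁ = (9·4.685359 − 4.652268)/8 = 4.689495
  B₂ = (9·4.689832 − 4.685359)/8 = 4.690391
Then eliminate the h^3 term (factor 3^3 = 27):
  (27·4.690391 − 4.689495)/26 = 4.690425

4.6904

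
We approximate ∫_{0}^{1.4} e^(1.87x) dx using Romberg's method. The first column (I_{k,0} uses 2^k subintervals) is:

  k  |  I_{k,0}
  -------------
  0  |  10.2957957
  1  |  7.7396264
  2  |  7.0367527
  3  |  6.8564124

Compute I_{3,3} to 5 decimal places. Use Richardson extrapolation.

6.79587

Richardson extrapolation on the trapezoidal column (denominator 4−1=3):
I_{1,1} = (4·7.7396264 − 10.2957957) / 3 = 6.8875700
I_{2,1} = 7.0367527 + (7.0367527 − 7.7396264)/3 = 6.8024615
I_{3,1} = (4·6.8564124 − 7.0367527) / 3 = 6.7962990
I_{2,2} = 6.8024615 + (6.8024615 − 6.8875700)/15 = 6.7967876
I_{3,2} = 6.7962990 + (6.7962990 − 6.8024615)/15 = 6.7958882
I_{3,3} = (64·6.7958882 − 6.7967876) / 63 = 6.7958739
(Column j=1 coincides with Simpson's rule on the same nodes.)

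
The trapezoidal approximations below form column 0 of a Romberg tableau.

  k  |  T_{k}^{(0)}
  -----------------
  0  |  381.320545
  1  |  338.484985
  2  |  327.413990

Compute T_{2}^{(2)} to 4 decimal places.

323.6915

Richardson extrapolation on the trapezoidal column (denominator 4−1=3):
T_{1}^{(1)} = (4·338.484985 − 381.320545) / 3 = 324.206465
T_{2}^{(1)} = 327.413990 + (327.413990 − 338.484985)/3 = 323.723658
T_{2}^{(2)} = (16·323.723658 − 324.206465) / 15 = 323.691471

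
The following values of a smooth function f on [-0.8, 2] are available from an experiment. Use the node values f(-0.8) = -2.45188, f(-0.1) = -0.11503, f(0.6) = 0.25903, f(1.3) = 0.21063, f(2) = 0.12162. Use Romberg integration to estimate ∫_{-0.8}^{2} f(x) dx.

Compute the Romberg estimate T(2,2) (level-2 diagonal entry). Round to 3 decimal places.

-0.316

T(0,0) (trapezoid, 1 panel, h=2.8000): -3.26236
T(1,0) (trapezoid, 2 panels, h=1.4000): -1.26854
T(2,0) (trapezoid, 4 panels, h=0.7000): -0.56735
T(1,1) = -1.26854 + (-1.26854 − (-3.26236))/3 = -0.60393
T(2,1) = -0.56735 + (-0.56735 − (-1.26854))/3 = -0.33362
T(2,2) = -0.33362 + (-0.33362 − (-0.60393))/15 = -0.31560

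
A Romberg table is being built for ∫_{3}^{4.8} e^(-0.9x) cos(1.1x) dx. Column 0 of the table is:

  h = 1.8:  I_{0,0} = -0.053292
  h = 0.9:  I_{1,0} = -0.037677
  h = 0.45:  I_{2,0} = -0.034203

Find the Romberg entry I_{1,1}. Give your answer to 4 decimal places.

-0.0325

I_{1,1} = (4·(-0.037677) − (-0.053292)) / 3 = -0.032472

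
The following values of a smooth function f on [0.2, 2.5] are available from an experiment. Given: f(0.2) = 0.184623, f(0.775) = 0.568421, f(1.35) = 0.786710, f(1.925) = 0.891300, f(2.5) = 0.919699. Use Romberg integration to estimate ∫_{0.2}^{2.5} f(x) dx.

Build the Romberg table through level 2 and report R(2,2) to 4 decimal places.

1.6325

R(0,0) (trapezoid, 1 panel, h=2.3000): 1.269970
R(1,0) (trapezoid, 2 panels, h=1.1500): 1.539702
R(2,0) (trapezoid, 4 panels, h=0.5750): 1.609190
R(1,1) = 1.539702 + (1.539702 − 1.269970)/3 = 1.629613
R(2,1) = 1.609190 + (1.609190 − 1.539702)/3 = 1.632353
R(2,2) = 1.632353 + (1.632353 − 1.629613)/15 = 1.632536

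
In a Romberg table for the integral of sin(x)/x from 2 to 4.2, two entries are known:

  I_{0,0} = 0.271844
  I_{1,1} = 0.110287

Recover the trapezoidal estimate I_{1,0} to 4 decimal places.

From I_{1,1} = (4·I_{1,0} − I_{0,0})/3, solve for I_{1,0}:
4·I_{1,0} = 3·0.110287 + 0.271844 = 0.602705
I_{1,0} = 0.150676

0.1507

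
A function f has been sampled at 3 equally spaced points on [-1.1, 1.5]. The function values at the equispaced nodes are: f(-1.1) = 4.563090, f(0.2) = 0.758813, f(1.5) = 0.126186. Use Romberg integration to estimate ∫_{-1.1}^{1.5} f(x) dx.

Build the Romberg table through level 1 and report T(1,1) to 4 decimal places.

T(0,0) (trapezoid, 1 panel, h=2.6000): 6.096059
T(1,0) (trapezoid, 2 panels, h=1.3000): 4.034486
T(1,1) = 4.034486 + (4.034486 − 6.096059)/3 = 3.347295

3.3473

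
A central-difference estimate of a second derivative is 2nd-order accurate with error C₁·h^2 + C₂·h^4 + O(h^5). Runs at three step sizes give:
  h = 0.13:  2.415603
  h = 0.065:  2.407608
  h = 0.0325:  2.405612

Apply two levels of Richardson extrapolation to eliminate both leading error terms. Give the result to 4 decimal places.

First eliminate the h^2 term (factor 2^2 = 4):
  B₁ = (4·2.407608 − 2.415603)/3 = 2.404943
  B₂ = (4·2.405612 − 2.407608)/3 = 2.404947
Then eliminate the h^4 term (factor 2^4 = 16):
  (16·2.404947 − 2.404943)/15 = 2.404947

2.4049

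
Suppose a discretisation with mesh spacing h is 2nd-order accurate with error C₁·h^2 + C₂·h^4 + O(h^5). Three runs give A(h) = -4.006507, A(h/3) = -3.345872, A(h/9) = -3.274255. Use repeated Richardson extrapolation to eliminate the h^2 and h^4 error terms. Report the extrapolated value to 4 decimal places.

-3.2653

First eliminate the h^2 term (factor 3^2 = 9):
  B₁ = (9·(-3.345872) − (-4.006507))/8 = -3.263293
  B₂ = (9·(-3.274255) − (-3.345872))/8 = -3.265303
Then eliminate the h^4 term (factor 3^4 = 81):
  (81·(-3.265303) − (-3.263293))/80 = -3.265328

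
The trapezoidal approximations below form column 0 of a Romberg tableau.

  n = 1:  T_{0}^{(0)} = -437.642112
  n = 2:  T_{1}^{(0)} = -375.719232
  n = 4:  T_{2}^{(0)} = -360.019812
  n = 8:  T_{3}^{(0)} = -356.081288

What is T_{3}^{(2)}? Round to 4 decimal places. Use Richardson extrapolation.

T_{2}^{(1)} = (4·(-360.019812) − (-375.719232)) / 3 = -354.786672
T_{3}^{(1)} = (4·(-356.081288) − (-360.019812)) / 3 = -354.768447
T_{3}^{(2)} = -354.768447 + (-354.768447 − (-354.786672))/15 = -354.767232

-354.7672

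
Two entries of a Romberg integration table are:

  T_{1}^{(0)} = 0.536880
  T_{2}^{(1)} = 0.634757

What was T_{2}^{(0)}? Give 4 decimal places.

From T_{2}^{(1)} = (4·T_{2}^{(0)} − T_{1}^{(0)})/3, solve for T_{2}^{(0)}:
4·T_{2}^{(0)} = 3·0.634757 + 0.536880 = 2.441151
T_{2}^{(0)} = 0.610288

0.6103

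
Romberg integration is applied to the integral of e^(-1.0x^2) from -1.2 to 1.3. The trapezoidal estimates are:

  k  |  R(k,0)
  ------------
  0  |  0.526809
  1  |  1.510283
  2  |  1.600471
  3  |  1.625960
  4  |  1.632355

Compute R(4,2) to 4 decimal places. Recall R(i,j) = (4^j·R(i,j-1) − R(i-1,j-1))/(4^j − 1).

1.6345

Richardson extrapolation on the trapezoidal column (denominator 4−1=3):
R(3,1) = (4·1.625960 − 1.600471) / 3 = 1.634456
R(4,1) = (4·1.632355 − 1.625960) / 3 = 1.634487
R(4,2) = (16·1.634487 − 1.634456) / 15 = 1.634489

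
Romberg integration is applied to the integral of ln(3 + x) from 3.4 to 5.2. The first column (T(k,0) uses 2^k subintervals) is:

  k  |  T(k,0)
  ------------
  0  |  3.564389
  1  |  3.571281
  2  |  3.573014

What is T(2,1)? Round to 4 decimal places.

Richardson extrapolation on the trapezoidal column (denominator 4−1=3):
T(2,1) = 3.573014 + (3.573014 − 3.571281)/3 = 3.573592

3.5736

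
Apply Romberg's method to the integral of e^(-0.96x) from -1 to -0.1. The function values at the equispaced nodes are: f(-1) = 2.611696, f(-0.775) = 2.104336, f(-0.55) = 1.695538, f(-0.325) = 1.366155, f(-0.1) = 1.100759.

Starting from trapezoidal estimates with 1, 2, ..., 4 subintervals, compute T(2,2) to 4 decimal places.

1.5739

T(0,0) (trapezoid, 1 panel, h=0.9000): 1.670605
T(1,0) (trapezoid, 2 panels, h=0.4500): 1.598294
T(2,0) (trapezoid, 4 panels, h=0.2250): 1.580008
T(1,1) = 1.598294 + (1.598294 − 1.670605)/3 = 1.574190
T(2,1) = 1.580008 + (1.580008 − 1.598294)/3 = 1.573913
T(2,2) = 1.573913 + (1.573913 − 1.574190)/15 = 1.573895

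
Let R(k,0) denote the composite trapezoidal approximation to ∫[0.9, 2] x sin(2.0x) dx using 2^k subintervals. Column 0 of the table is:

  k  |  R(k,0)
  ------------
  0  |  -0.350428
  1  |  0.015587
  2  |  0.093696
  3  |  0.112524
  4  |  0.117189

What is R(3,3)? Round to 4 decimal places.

0.1187

R(1,1) = (4·0.015587 − (-0.350428)) / 3 = 0.137592
R(2,1) = (4·0.093696 − 0.015587) / 3 = 0.119732
R(3,1) = (4·0.112524 − 0.093696) / 3 = 0.118800
R(2,2) = 0.119732 + (0.119732 − 0.137592)/15 = 0.118541
R(3,2) = (16·0.118800 − 0.119732) / 15 = 0.118738
R(3,3) = (64·0.118738 − 0.118541) / 63 = 0.118741
(Column j=1 coincides with Simpson's rule on the same nodes.)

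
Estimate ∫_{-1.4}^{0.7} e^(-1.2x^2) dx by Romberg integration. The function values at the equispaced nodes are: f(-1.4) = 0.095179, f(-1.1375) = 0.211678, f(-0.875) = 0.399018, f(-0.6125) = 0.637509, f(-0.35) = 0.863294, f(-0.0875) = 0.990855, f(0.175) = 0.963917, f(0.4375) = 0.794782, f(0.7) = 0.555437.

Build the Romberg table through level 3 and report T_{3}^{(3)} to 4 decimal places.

1.3687

T_{0}^{(0)} (trapezoid, 1 panel, h=2.1000): 0.683147
T_{1}^{(0)} (trapezoid, 2 panels, h=1.0500): 1.248032
T_{2}^{(0)} (trapezoid, 4 panels, h=0.5250): 1.339557
T_{3}^{(0)} (trapezoid, 8 panels, h=0.2625): 1.361420
T_{1}^{(1)} = 1.248032 + (1.248032 − 0.683147)/3 = 1.436327
T_{2}^{(1)} = 1.339557 + (1.339557 − 1.248032)/3 = 1.370065
T_{3}^{(1)} = 1.361420 + (1.361420 − 1.339557)/3 = 1.368708
T_{2}^{(2)} = 1.370065 + (1.370065 − 1.436327)/15 = 1.365648
T_{3}^{(2)} = 1.368708 + (1.368708 − 1.370065)/15 = 1.368618
T_{3}^{(3)} = 1.368618 + (1.368618 − 1.365648)/63 = 1.368665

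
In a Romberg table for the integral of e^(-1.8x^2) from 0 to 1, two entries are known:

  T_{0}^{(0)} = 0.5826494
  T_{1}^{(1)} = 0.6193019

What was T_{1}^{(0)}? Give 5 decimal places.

0.61014

From T_{1}^{(1)} = (4·T_{1}^{(0)} − T_{0}^{(0)})/3, solve for T_{1}^{(0)}:
4·T_{1}^{(0)} = 3·0.6193019 + 0.5826494 = 2.4405551
T_{1}^{(0)} = 0.6101388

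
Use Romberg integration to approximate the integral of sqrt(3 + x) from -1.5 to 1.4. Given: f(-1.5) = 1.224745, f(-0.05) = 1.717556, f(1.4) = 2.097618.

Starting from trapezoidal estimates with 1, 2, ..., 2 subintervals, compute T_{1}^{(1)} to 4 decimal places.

4.9264

T_{0}^{(0)} (trapezoid, 1 panel, h=2.9000): 4.817426
T_{1}^{(0)} (trapezoid, 2 panels, h=1.4500): 4.899169
T_{1}^{(1)} = 4.899169 + (4.899169 − 4.817426)/3 = 4.926417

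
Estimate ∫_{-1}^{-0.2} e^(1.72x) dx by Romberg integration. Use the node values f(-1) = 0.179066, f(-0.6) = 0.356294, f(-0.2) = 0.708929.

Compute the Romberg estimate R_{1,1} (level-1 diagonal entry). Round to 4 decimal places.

R_{0,0} (trapezoid, 1 panel, h=0.8000): 0.355198
R_{1,0} (trapezoid, 2 panels, h=0.4000): 0.320117
R_{1,1} = 0.320117 + (0.320117 − 0.355198)/3 = 0.308423

0.3084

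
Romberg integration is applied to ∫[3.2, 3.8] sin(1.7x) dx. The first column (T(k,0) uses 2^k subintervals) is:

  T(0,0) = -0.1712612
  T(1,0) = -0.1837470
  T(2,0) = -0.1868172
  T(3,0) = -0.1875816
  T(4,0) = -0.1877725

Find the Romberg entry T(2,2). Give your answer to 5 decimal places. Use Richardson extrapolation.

-0.18784

T(1,1) = (4·(-0.1837470) − (-0.1712612)) / 3 = -0.1879089
T(2,1) = (4·(-0.1868172) − (-0.1837470)) / 3 = -0.1878406
T(2,2) = (16·(-0.1878406) − (-0.1879089)) / 15 = -0.1878360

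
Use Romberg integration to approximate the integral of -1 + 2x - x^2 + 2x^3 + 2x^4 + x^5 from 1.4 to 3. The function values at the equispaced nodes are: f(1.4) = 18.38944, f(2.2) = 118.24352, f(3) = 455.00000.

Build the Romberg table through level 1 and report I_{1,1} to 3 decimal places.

I_{0,0} (trapezoid, 1 panel, h=1.6000): 378.71155
I_{1,0} (trapezoid, 2 panels, h=0.8000): 283.95059
I_{1,1} = 283.95059 + (283.95059 − 378.71155)/3 = 252.36360

252.364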